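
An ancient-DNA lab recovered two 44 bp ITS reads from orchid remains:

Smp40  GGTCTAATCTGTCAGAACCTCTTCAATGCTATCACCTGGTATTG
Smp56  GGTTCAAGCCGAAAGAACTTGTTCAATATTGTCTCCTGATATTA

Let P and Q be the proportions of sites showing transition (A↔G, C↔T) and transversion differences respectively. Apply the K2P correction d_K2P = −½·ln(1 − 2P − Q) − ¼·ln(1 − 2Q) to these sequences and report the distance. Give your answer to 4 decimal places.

Mismatches occur at site 4 (C/T, transition), site 5 (T/C, transition), site 8 (T/G, transversion), site 10 (T/C, transition), site 12 (T/A, transversion), site 13 (C/A, transversion), site 19 (C/T, transition), site 21 (C/G, transversion), site 28 (G/A, transition), site 29 (C/T, transition), site 31 (A/G, transition), site 34 (A/T, transversion), site 39 (G/A, transition), site 44 (G/A, transition).
Of the 14 differences, 9 transitions and 5 transversions over 44 sites: P = 9/44 = 0.204545, Q = 5/44 = 0.113636.
d = −0.5·ln(0.477274) − 0.25·ln(0.772728) = −0.5·(-0.739665) − 0.25·(-0.257828) = 0.4343.

0.4343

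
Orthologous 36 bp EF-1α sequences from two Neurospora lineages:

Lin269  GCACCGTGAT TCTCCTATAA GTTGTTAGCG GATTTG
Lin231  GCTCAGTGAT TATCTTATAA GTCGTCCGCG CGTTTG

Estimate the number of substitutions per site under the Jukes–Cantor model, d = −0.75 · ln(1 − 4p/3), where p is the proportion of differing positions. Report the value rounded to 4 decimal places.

Differing sites — 3:A/T; 5:C/A; 12:C/A; 15:C/T; 23:T/C; 26:T/C; 27:A/C; 31:G/C; 32:A/G.
p = 9/36 = 0.250000.
d = −0.75 · ln(1 − (4/3)·0.250000) = −0.75 · ln(0.666667) = −0.75 · (-0.405465) = 0.3041.

0.3041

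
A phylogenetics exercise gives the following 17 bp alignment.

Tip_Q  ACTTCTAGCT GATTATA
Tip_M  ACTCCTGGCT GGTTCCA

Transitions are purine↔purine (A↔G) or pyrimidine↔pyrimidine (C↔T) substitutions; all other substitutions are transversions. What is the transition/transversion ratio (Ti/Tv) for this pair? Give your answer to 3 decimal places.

Differing sites — 4:T/C (Ti); 7:A/G (Ti); 12:A/G (Ti); 15:A/C (Tv); 16:T/C (Ti).
Of the 5 differences, 4 transitions and 1 transversion, so Ti/Tv = 4/1 = 4.000.

4.000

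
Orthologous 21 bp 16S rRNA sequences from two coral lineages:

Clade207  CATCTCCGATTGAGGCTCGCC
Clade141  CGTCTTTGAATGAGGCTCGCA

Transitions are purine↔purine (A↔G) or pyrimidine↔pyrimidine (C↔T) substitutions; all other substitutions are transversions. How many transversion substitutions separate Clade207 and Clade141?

The sequences differ at positions 2 (A/G, transition), 6 (C/T, transition), 7 (C/T, transition), 10 (T/A, transversion), 21 (C/A, transversion).
Of the 5 differences, 3 transitions and 2 transversions, so the answer is 2.

2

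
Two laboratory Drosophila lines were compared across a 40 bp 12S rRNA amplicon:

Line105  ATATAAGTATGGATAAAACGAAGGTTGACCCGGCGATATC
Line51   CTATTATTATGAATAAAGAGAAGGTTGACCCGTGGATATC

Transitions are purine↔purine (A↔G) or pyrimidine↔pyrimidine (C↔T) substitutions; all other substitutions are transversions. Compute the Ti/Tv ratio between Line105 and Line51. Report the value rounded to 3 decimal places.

Mismatches occur at site 1 (A/C, transversion), site 5 (A/T, transversion), site 7 (G/T, transversion), site 12 (G/A, transition), site 18 (A/G, transition), site 19 (C/A, transversion), site 33 (G/T, transversion), site 34 (C/G, transversion).
Of the 8 differences, 2 transitions and 6 transversions, so Ti/Tv = 2/6 = 0.333.

0.333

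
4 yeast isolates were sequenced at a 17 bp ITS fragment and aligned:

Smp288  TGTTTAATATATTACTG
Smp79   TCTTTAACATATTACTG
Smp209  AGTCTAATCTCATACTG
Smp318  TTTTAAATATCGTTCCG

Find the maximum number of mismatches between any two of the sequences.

Pairwise Hamming distances:
  Smp288 vs Smp79: 2
  Smp288 vs Smp209: 5
  Smp288 vs Smp318: 6
  Smp79 vs Smp209: 7
  Smp79 vs Smp318: 7
  Smp209 vs Smp318: 8
The largest is 8, between Smp209 and Smp318.

8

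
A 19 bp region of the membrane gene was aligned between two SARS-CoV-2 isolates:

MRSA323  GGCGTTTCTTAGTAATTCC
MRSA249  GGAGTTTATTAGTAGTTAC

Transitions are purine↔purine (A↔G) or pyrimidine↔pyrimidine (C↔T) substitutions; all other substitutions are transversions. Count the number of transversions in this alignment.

3

Differing sites — 3:C/A (Tv); 8:C/A (Tv); 15:A/G (Ti); 18:C/A (Tv).
Of the 4 differences, 1 transition and 3 transversions, so the answer is 3.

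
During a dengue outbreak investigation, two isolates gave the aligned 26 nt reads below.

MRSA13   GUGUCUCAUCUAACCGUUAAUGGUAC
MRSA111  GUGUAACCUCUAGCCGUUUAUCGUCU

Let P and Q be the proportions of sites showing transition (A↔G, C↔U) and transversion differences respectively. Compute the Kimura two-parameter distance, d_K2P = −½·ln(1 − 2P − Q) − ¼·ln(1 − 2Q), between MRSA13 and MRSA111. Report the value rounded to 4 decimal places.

Differing sites — 5:C/A (Tv); 6:U/A (Tv); 8:A/C (Tv); 13:A/G (Ti); 19:A/U (Tv); 22:G/C (Tv); 25:A/C (Tv); 26:C/U (Ti).
Of the 8 differences, 2 transitions and 6 transversions over 26 sites: P = 2/26 = 0.076923, Q = 6/26 = 0.230769.
d = −0.5·ln(0.615385) − 0.25·ln(0.538462) = −0.5·(-0.485507) − 0.25·(-0.619038) = 0.3975.

0.3975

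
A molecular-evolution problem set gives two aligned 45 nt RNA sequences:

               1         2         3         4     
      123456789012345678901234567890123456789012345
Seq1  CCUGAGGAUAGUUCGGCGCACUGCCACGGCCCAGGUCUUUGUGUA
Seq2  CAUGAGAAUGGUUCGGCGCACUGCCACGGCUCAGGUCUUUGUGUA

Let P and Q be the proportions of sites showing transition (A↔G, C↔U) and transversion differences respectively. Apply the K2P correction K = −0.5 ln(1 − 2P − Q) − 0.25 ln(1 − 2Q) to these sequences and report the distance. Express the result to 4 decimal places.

0.0959

The sequences differ at positions 2 (C/A, transversion), 7 (G/A, transition), 10 (A/G, transition), 31 (C/U, transition).
Of the 4 differences, 3 transitions and 1 transversion over 45 sites: P = 3/45 = 0.066667, Q = 1/45 = 0.022222.
d = −0.5·ln(0.844444) − 0.25·ln(0.955556) = −0.5·(-0.169077) − 0.25·(-0.045462) = 0.0959.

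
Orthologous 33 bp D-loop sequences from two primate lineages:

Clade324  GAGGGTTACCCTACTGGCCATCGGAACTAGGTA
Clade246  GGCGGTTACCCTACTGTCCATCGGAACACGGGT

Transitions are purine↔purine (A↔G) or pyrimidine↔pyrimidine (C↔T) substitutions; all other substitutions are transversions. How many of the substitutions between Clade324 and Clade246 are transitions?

Differing sites — 2:A/G (Ti); 3:G/C (Tv); 17:G/T (Tv); 28:T/A (Tv); 29:A/C (Tv); 32:T/G (Tv); 33:A/T (Tv).
Of the 7 differences, 1 transition and 6 transversions, so the answer is 1.

1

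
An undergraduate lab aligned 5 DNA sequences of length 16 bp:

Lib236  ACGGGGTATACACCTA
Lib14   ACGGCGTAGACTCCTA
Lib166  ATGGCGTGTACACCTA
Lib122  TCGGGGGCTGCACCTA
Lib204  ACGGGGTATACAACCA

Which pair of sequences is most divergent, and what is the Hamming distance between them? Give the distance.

Pairwise Hamming distances:
  Lib236 vs Lib14: 3
  Lib236 vs Lib166: 3
  Lib236 vs Lib122: 4
  Lib236 vs Lib204: 2
  Lib14 vs Lib166: 4
  Lib14 vs Lib122: 7
  Lib14 vs Lib204: 5
  Lib166 vs Lib122: 6
  Lib166 vs Lib204: 5
  Lib122 vs Lib204: 6
The largest is 7, between Lib14 and Lib122.

7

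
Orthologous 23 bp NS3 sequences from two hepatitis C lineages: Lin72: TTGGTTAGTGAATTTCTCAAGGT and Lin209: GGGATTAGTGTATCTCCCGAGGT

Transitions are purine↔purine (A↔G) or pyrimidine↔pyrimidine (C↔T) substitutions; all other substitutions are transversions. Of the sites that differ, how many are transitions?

Mismatches occur at site 1 (T/G, transversion), site 2 (T/G, transversion), site 4 (G/A, transition), site 11 (A/T, transversion), site 14 (T/C, transition), site 17 (T/C, transition), site 19 (A/G, transition).
Of the 7 differences, 4 transitions and 3 transversions, so the answer is 4.

4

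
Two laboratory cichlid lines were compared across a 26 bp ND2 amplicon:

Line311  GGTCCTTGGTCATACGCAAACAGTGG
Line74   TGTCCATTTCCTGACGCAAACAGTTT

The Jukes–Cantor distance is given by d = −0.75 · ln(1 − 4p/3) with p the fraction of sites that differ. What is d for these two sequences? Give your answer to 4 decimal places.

0.4643

The sequences differ at positions 1 (G/T), 6 (T/A), 8 (G/T), 9 (G/T), 10 (T/C), 12 (A/T), 13 (T/G), 25 (G/T), 26 (G/T).
p = 9/26 = 0.346154.
d = −0.75 · ln(1 − (4/3)·0.346154) = −0.75 · ln(0.538461) = −0.75 · (-0.619040) = 0.4643.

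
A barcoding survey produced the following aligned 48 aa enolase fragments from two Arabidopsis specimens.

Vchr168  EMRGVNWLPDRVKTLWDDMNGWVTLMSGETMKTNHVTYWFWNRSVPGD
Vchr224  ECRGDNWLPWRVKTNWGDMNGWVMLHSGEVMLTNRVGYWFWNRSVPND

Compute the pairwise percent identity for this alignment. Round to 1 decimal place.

Differing sites — 2:M/C; 5:V/D; 10:D/W; 15:L/N; 17:D/G; 24:T/M; 26:M/H; 30:T/V; 32:K/L; 35:H/R; 37:T/G; 47:G/N.
36 of the 48 sites match, so the percent identity is 36/48 × 100 = 75.0%.

75.0%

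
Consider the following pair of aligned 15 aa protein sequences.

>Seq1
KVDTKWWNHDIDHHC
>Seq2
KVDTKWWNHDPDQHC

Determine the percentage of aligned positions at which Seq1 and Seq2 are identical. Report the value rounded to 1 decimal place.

The sequences differ at positions 11 (I/P), 13 (H/Q).
13 of the 15 sites match, so the percent identity is 13/15 × 100 = 86.7%.

86.7%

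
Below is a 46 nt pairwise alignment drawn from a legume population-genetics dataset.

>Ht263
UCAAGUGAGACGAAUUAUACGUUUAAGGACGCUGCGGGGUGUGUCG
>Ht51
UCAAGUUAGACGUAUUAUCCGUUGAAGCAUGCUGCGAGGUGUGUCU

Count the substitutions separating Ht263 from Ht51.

Differing sites — 7:G/U; 13:A/U; 19:A/C; 24:U/G; 28:G/C; 30:C/U; 37:G/A; 46:G/U.
That gives 8 mismatches out of 46 aligned sites, so the Hamming distance is 8.

8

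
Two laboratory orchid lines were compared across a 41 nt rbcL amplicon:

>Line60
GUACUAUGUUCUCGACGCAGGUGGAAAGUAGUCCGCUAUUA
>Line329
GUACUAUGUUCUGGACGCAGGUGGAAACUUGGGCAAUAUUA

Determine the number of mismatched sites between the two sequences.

7

Differing sites — 13:C/G; 28:G/C; 30:A/U; 32:U/G; 33:C/G; 35:G/A; 36:C/A.
That gives 7 mismatches out of 41 aligned sites, so the Hamming distance is 7.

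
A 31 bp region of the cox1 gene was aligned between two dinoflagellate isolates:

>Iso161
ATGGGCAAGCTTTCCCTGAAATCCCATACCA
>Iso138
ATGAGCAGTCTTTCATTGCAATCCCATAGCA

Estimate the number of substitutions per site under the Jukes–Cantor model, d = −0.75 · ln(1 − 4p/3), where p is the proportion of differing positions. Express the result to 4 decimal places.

Mismatches occur at site 4 (G/A), site 8 (A/G), site 9 (G/T), site 15 (C/A), site 16 (C/T), site 19 (A/C), site 29 (C/G).
p = 7/31 = 0.225806.
d = −0.75 · ln(1 − (4/3)·0.225806) = −0.75 · ln(0.698925) = −0.75 · (-0.358212) = 0.2687.

0.2687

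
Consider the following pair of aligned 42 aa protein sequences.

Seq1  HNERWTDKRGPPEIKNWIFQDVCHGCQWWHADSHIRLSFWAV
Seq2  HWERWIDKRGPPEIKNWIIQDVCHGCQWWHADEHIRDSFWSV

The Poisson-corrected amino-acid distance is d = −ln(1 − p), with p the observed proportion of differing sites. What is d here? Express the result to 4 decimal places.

0.1542

The sequences differ at positions 2 (N/W), 6 (T/I), 19 (F/I), 33 (S/E), 37 (L/D), 41 (A/S).
p = 6/42 = 0.142857.
d = −ln(1 − 0.142857) = −ln(0.857143) = 0.1542.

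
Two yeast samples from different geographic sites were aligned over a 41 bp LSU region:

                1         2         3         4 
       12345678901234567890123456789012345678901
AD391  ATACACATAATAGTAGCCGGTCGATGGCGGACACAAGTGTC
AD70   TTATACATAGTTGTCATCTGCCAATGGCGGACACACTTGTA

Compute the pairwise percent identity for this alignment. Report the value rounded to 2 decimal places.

Mismatches occur at site 1 (A→T), site 4 (C→T), site 10 (A→G), site 12 (A→T), site 15 (A→C), site 16 (G→A), site 17 (C→T), site 19 (G→T), site 21 (T→C), site 23 (G→A), site 36 (A→C), site 37 (G→T), site 41 (C→A).
28 of the 41 sites match, so the percent identity is 28/41 × 100 = 68.29%.

68.29%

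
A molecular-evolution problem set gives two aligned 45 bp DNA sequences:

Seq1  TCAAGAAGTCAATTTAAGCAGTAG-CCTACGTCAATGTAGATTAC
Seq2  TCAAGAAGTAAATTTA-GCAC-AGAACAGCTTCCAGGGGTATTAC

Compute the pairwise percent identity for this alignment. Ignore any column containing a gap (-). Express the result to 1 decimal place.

73.8%

Excluding the 3 gap columns leaves 42 comparable sites.
The sequences differ at positions 10 (C/A), 21 (G/C), 26 (C/A), 28 (T/A), 29 (A/G), 31 (G/T), 34 (A/C), 36 (T/G), 38 (T/G), 39 (A/G), 40 (G/T).
31 of the 42 comparable sites match, so the percent identity is 31/42 × 100 = 73.8%.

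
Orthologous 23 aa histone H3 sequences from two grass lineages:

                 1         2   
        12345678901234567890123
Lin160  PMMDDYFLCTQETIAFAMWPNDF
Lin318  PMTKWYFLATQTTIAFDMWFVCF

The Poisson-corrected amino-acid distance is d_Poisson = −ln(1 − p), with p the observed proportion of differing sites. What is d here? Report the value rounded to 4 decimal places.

Differing sites — 3:M/T; 4:D/K; 5:D/W; 9:C/A; 12:E/T; 17:A/D; 20:P/F; 21:N/V; 22:D/C.
p = 9/23 = 0.391304.
d = −ln(1 − 0.391304) = −ln(0.608696) = 0.4964.

0.4964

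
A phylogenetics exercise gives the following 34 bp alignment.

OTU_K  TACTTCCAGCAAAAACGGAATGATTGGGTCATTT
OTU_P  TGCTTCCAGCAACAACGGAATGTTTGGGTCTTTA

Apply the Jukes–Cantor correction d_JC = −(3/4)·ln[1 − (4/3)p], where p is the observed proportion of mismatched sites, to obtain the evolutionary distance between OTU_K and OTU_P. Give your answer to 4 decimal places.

Mismatches occur at site 2 (A/G), site 13 (A/C), site 23 (A/T), site 31 (A/T), site 34 (T/A).
p = 5/34 = 0.147059.
d = −0.75 · ln(1 − (4/3)·0.147059) = −0.75 · ln(0.803921) = −0.75 · (-0.218254) = 0.1637.

0.1637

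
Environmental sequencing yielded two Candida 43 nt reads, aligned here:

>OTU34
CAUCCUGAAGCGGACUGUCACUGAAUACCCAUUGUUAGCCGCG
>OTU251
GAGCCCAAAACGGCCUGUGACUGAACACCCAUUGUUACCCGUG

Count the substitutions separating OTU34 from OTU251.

The sequences differ at positions 1 (C/G), 3 (U/G), 6 (U/C), 7 (G/A), 10 (G/A), 14 (A/C), 19 (C/G), 26 (U/C), 38 (G/C), 42 (C/U).
That gives 10 mismatches out of 43 aligned sites, so the Hamming distance is 10.

10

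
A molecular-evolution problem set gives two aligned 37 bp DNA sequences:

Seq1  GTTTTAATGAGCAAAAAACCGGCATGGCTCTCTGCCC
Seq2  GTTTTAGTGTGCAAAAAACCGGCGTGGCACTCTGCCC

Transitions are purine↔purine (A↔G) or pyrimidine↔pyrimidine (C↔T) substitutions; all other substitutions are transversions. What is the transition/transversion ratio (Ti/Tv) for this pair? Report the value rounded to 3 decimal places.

1.000

Differing sites — 7:A/G (Ti); 10:A/T (Tv); 24:A/G (Ti); 29:T/A (Tv).
Of the 4 differences, 2 transitions and 2 transversions, so Ti/Tv = 2/2 = 1.000.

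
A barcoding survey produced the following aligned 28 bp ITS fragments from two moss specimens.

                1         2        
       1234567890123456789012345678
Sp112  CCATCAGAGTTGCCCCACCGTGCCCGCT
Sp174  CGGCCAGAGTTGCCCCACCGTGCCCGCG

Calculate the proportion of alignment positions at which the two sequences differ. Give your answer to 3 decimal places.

0.143

Mismatches occur at site 2 (C→G), site 3 (A→G), site 4 (T→C), site 28 (T→G).
There are 4 differences over 28 sites, so p = 4/28 = 0.143.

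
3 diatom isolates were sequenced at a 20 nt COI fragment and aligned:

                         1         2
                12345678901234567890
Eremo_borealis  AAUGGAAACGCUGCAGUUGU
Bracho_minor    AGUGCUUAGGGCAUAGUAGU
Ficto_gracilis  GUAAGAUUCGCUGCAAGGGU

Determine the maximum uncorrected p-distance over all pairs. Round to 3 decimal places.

0.750

Pairwise Hamming distances:
  Eremo_borealis vs Bracho_minor: 10
  Eremo_borealis vs Ficto_gracilis: 9
  Bracho_minor vs Ficto_gracilis: 15
The largest is 15 mismatches, between Bracho_minor and Ficto_gracilis; p = 15/20 = 0.750.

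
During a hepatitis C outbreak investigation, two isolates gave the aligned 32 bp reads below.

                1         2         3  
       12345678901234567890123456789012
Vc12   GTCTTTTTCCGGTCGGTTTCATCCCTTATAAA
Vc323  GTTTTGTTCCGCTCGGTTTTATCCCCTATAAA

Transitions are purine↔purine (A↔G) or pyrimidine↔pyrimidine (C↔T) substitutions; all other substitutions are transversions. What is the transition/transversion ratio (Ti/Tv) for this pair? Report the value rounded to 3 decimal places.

1.500

Differing sites — 3:C/T (Ti); 6:T/G (Tv); 12:G/C (Tv); 20:C/T (Ti); 26:T/C (Ti).
Of the 5 differences, 3 transitions and 2 transversions, so Ti/Tv = 3/2 = 1.500.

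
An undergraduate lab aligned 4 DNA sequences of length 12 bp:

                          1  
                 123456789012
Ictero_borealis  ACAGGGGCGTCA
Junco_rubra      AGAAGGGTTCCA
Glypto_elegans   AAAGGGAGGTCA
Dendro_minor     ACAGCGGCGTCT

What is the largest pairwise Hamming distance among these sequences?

7

Pairwise Hamming distances:
  Ictero_borealis vs Junco_rubra: 5
  Ictero_borealis vs Glypto_elegans: 3
  Ictero_borealis vs Dendro_minor: 2
  Junco_rubra vs Glypto_elegans: 6
  Junco_rubra vs Dendro_minor: 7
  Glypto_elegans vs Dendro_minor: 5
The largest is 7, between Junco_rubra and Dendro_minor.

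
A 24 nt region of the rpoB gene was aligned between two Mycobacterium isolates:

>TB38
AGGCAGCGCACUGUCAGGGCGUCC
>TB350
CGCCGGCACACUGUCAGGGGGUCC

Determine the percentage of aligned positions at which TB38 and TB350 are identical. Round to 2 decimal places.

Mismatches occur at site 1 (A/C), site 3 (G/C), site 5 (A/G), site 8 (G/A), site 20 (C/G).
19 of the 24 sites match, so the percent identity is 19/24 × 100 = 79.17%.

79.17%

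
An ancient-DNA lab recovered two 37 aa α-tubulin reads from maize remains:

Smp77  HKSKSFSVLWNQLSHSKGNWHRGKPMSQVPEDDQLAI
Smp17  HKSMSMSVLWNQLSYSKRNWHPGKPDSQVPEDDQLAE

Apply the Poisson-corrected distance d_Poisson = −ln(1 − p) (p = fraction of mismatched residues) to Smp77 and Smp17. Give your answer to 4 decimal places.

The sequences differ at positions 4 (K/M), 6 (F/M), 15 (H/Y), 18 (G/R), 22 (R/P), 26 (M/D), 37 (I/E).
p = 7/37 = 0.189189.
d = −ln(1 − 0.189189) = −ln(0.810811) = 0.2097.

0.2097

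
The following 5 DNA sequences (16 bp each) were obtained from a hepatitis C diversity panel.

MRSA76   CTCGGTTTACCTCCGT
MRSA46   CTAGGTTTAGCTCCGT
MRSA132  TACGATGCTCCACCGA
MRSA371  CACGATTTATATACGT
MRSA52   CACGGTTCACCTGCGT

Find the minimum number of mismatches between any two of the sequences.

Pairwise Hamming distances:
  MRSA76 vs MRSA46: 2
  MRSA76 vs MRSA132: 8
  MRSA76 vs MRSA371: 5
  MRSA76 vs MRSA52: 3
  MRSA46 vs MRSA132: 10
  MRSA46 vs MRSA371: 6
  MRSA46 vs MRSA52: 5
  MRSA132 vs MRSA371: 9
  MRSA132 vs MRSA52: 7
  MRSA371 vs MRSA52: 5
The smallest is 2, between MRSA76 and MRSA46.

2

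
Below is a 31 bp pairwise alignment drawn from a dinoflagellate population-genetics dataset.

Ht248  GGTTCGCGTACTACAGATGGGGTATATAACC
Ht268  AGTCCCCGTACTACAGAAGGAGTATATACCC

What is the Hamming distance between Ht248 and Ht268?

Differing sites — 1:G/A; 4:T/C; 6:G/C; 18:T/A; 21:G/A; 29:A/C.
That gives 6 mismatches out of 31 aligned sites, so the Hamming distance is 6.

6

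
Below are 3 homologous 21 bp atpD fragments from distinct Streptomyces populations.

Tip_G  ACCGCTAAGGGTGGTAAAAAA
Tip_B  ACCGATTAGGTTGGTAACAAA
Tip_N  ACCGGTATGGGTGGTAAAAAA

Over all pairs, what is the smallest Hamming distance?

Pairwise Hamming distances:
  Tip_G vs Tip_B: 4
  Tip_G vs Tip_N: 2
  Tip_B vs Tip_N: 5
The smallest is 2, between Tip_G and Tip_N.

2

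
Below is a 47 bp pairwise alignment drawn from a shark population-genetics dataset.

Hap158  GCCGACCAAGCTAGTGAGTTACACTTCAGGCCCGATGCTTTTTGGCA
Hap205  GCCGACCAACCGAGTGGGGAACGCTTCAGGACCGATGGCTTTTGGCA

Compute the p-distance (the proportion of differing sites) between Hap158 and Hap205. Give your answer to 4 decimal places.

Differing sites — 10:G/C; 12:T/G; 17:A/G; 19:T/G; 20:T/A; 23:A/G; 31:C/A; 38:C/G; 39:T/C.
There are 9 differences over 47 sites, so p = 9/47 = 0.1915.

0.1915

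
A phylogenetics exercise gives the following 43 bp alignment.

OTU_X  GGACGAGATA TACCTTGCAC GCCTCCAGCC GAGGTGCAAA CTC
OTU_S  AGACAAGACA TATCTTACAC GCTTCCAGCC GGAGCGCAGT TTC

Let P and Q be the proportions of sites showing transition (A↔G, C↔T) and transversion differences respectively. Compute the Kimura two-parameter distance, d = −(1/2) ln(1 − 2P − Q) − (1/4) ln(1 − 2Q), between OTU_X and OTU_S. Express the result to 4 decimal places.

0.3946

Differing sites — 1:G/A (Ti); 5:G/A (Ti); 9:T/C (Ti); 13:C/T (Ti); 17:G/A (Ti); 23:C/T (Ti); 32:A/G (Ti); 33:G/A (Ti); 35:T/C (Ti); 39:A/G (Ti); 40:A/T (Tv); 41:C/T (Ti).
Of the 12 differences, 11 transitions and 1 transversion over 43 sites: P = 11/43 = 0.255814, Q = 1/43 = 0.023256.
d = −0.5·ln(0.465116) − 0.25·ln(0.953488) = −0.5·(-0.765468) − 0.25·(-0.047628) = 0.3946.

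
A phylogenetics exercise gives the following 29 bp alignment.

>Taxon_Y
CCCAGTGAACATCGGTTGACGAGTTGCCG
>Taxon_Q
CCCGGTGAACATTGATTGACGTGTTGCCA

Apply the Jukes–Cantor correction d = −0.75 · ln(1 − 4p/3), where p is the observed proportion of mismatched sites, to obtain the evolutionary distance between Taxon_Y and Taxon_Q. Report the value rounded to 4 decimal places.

0.1959

Mismatches occur at site 4 (A/G), site 13 (C/T), site 15 (G/A), site 22 (A/T), site 29 (G/A).
p = 5/29 = 0.172414.
d = −0.75 · ln(1 − (4/3)·0.172414) = −0.75 · ln(0.770115) = −0.75 · (-0.261215) = 0.1959.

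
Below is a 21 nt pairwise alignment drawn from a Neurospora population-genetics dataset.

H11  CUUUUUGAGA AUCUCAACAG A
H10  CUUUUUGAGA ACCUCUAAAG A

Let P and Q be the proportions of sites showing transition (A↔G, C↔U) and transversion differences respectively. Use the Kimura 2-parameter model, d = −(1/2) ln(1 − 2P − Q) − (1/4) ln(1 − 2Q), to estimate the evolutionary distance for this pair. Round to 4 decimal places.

0.1585

Mismatches occur at site 12 (U/C, transition), site 16 (A/U, transversion), site 18 (C/A, transversion).
Of the 3 differences, 1 transition and 2 transversions over 21 sites: P = 1/21 = 0.047619, Q = 2/21 = 0.095238.
d = −0.5·ln(0.809524) − 0.25·ln(0.809524) = −0.5·(-0.211309) − 0.25·(-0.211309) = 0.1585.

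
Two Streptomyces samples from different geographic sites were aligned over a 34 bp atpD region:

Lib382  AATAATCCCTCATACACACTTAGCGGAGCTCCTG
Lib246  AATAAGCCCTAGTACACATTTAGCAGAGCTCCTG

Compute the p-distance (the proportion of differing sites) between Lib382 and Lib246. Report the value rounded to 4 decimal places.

Differing sites — 6:T/G; 11:C/A; 12:A/G; 19:C/T; 25:G/A.
There are 5 differences over 34 sites, so p = 5/34 = 0.1471.

0.1471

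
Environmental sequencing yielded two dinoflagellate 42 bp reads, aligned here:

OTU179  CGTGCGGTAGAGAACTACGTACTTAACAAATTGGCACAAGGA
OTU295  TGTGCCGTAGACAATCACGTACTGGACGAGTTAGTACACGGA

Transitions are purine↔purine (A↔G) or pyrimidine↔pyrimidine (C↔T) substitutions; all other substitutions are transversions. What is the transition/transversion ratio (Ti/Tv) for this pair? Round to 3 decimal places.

2.000

The sequences differ at positions 1 (C/T, transition), 6 (G/C, transversion), 12 (G/C, transversion), 15 (C/T, transition), 16 (T/C, transition), 24 (T/G, transversion), 25 (A/G, transition), 28 (A/G, transition), 30 (A/G, transition), 33 (G/A, transition), 35 (C/T, transition), 39 (A/C, transversion).
Of the 12 differences, 8 transitions and 4 transversions, so Ti/Tv = 8/4 = 2.000.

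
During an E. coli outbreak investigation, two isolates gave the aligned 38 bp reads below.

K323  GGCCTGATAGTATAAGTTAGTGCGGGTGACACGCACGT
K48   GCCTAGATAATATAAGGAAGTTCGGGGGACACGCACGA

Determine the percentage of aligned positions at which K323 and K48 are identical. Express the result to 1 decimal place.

The sequences differ at positions 2 (G/C), 4 (C/T), 5 (T/A), 10 (G/A), 17 (T/G), 18 (T/A), 22 (G/T), 27 (T/G), 38 (T/A).
29 of the 38 sites match, so the percent identity is 29/38 × 100 = 76.3%.

76.3%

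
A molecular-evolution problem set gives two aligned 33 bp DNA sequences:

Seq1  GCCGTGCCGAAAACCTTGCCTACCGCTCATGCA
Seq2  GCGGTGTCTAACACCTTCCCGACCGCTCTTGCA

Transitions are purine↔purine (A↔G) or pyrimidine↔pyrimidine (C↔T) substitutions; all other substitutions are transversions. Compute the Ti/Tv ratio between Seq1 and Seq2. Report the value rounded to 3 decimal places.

0.167

Differing sites — 3:C/G (Tv); 7:C/T (Ti); 9:G/T (Tv); 12:A/C (Tv); 18:G/C (Tv); 21:T/G (Tv); 29:A/T (Tv).
Of the 7 differences, 1 transition and 6 transversions, so Ti/Tv = 1/6 = 0.167.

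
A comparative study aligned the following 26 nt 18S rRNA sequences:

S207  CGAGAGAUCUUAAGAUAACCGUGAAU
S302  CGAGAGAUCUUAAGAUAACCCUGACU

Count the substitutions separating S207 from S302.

2

The sequences differ at positions 21 (G/C), 25 (A/C).
That gives 2 mismatches out of 26 aligned sites, so the Hamming distance is 2.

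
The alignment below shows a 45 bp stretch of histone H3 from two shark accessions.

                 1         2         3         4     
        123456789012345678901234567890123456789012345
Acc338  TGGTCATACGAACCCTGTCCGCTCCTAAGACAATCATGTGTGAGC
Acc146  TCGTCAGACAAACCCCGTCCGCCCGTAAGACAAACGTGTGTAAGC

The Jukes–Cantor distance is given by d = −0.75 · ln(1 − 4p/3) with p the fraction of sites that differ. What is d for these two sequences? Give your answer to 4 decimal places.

0.2326

The sequences differ at positions 2 (G/C), 7 (T/G), 10 (G/A), 16 (T/C), 23 (T/C), 25 (C/G), 34 (T/A), 36 (A/G), 42 (G/A).
p = 9/45 = 0.200000.
d = −0.75 · ln(1 − (4/3)·0.200000) = −0.75 · ln(0.733333) = −0.75 · (-0.310155) = 0.2326.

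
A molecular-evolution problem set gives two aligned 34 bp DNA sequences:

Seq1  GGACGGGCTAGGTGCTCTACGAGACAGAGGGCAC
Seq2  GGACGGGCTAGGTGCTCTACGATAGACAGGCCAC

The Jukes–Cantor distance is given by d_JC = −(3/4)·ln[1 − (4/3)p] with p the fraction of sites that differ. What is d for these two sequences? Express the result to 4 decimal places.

Mismatches occur at site 23 (G→T), site 25 (C→G), site 27 (G→C), site 31 (G→C).
p = 4/34 = 0.117647.
d = −0.75 · ln(1 − (4/3)·0.117647) = −0.75 · ln(0.843137) = −0.75 · (-0.170626) = 0.1280.

0.1280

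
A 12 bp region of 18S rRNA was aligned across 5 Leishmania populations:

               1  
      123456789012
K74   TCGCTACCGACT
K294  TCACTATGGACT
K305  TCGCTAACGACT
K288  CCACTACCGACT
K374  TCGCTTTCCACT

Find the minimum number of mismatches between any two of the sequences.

1

Pairwise Hamming distances:
  K74 vs K294: 3
  K74 vs K305: 1
  K74 vs K288: 2
  K74 vs K374: 3
  K294 vs K305: 3
  K294 vs K288: 3
  K294 vs K374: 4
  K305 vs K288: 3
  K305 vs K374: 3
  K288 vs K374: 5
The smallest is 1, between K74 and K305.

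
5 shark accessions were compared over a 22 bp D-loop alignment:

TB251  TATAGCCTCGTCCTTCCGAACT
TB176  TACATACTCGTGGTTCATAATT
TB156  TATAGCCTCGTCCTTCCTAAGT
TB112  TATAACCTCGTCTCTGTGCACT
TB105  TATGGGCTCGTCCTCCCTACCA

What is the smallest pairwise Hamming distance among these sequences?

Pairwise Hamming distances:
  TB251 vs TB176: 8
  TB251 vs TB156: 2
  TB251 vs TB112: 6
  TB251 vs TB105: 6
  TB176 vs TB156: 7
  TB176 vs TB112: 11
  TB176 vs TB105: 11
  TB156 vs TB112: 8
  TB156 vs TB105: 6
  TB112 vs TB105: 12
The smallest is 2, between TB251 and TB156.

2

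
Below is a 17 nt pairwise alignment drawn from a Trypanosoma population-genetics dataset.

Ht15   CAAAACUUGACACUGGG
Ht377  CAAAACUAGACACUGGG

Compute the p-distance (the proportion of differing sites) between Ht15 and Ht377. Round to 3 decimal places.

0.059

A single mismatch occurs at site 8 (U↔A).
There are 1 differences over 17 sites, so p = 1/17 = 0.059.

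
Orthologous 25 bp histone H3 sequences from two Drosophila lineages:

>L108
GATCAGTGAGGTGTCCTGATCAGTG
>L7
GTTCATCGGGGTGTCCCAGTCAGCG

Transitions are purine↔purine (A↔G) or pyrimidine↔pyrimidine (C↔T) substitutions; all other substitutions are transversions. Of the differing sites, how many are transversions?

Differing sites — 2:A/T (Tv); 6:G/T (Tv); 7:T/C (Ti); 9:A/G (Ti); 17:T/C (Ti); 18:G/A (Ti); 19:A/G (Ti); 24:T/C (Ti).
Of the 8 differences, 6 transitions and 2 transversions, so the answer is 2.

2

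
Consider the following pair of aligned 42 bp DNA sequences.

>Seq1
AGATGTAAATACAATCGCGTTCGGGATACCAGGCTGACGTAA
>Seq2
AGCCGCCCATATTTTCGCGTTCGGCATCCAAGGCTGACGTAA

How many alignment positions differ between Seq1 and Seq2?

Mismatches occur at site 3 (A/C), site 4 (T/C), site 6 (T/C), site 7 (A/C), site 8 (A/C), site 12 (C/T), site 13 (A/T), site 14 (A/T), site 25 (G/C), site 28 (A/C), site 30 (C/A).
That gives 11 mismatches out of 42 aligned sites, so the Hamming distance is 11.

11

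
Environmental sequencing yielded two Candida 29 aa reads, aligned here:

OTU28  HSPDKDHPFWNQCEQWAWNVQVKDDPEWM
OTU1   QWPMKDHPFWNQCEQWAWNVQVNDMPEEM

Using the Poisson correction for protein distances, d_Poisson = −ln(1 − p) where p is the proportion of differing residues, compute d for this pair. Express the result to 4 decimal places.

0.2318

The sequences differ at positions 1 (H/Q), 2 (S/W), 4 (D/M), 23 (K/N), 25 (D/M), 28 (W/E).
p = 6/29 = 0.206897.
d = −ln(1 − 0.206897) = −ln(0.793103) = 0.2318.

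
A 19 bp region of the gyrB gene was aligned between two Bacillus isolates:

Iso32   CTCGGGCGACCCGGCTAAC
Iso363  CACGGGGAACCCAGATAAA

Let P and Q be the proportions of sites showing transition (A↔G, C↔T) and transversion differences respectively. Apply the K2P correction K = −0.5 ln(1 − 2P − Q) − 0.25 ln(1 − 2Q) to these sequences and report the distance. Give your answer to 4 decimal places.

0.4099

The sequences differ at positions 2 (T/A, transversion), 7 (C/G, transversion), 8 (G/A, transition), 13 (G/A, transition), 15 (C/A, transversion), 19 (C/A, transversion).
Of the 6 differences, 2 transitions and 4 transversions over 19 sites: P = 2/19 = 0.105263, Q = 4/19 = 0.210526.
d = −0.5·ln(0.578948) − 0.25·ln(0.578948) = −0.5·(-0.546543) − 0.25·(-0.546543) = 0.4099.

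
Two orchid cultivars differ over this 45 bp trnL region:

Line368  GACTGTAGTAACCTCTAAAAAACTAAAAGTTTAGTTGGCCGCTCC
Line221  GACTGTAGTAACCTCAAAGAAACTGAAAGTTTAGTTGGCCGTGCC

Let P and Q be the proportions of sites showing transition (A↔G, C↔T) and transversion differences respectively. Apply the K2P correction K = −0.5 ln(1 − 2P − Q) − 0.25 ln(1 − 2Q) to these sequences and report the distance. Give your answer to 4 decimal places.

0.1211

Differing sites — 16:T/A (Tv); 19:A/G (Ti); 25:A/G (Ti); 42:C/T (Ti); 43:T/G (Tv).
Of the 5 differences, 3 transitions and 2 transversions over 45 sites: P = 3/45 = 0.066667, Q = 2/45 = 0.044444.
d = −0.5·ln(0.822222) − 0.25·ln(0.911112) = −0.5·(-0.195745) − 0.25·(-0.093089) = 0.1211.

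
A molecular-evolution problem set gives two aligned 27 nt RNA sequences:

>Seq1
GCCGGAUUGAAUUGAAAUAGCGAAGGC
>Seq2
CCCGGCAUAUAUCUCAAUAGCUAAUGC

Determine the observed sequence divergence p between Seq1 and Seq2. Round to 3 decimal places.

0.370

The sequences differ at positions 1 (G/C), 6 (A/C), 7 (U/A), 9 (G/A), 10 (A/U), 13 (U/C), 14 (G/U), 15 (A/C), 22 (G/U), 25 (G/U).
There are 10 differences over 27 sites, so p = 10/27 = 0.370.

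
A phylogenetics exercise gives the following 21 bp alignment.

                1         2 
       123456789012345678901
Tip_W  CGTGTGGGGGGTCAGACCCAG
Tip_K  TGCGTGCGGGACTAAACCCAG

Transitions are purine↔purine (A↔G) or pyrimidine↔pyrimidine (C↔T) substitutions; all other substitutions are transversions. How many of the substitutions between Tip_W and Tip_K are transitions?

6

The sequences differ at positions 1 (C/T, transition), 3 (T/C, transition), 7 (G/C, transversion), 11 (G/A, transition), 12 (T/C, transition), 13 (C/T, transition), 15 (G/A, transition).
Of the 7 differences, 6 transitions and 1 transversion, so the answer is 6.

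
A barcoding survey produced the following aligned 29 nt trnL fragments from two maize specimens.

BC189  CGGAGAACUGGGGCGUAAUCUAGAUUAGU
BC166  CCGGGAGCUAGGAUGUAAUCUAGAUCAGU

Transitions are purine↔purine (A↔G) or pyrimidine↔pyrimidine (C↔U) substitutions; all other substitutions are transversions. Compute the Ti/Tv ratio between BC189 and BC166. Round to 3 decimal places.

6.000

Mismatches occur at site 2 (G↔C, transversion), site 4 (A↔G, transition), site 7 (A↔G, transition), site 10 (G↔A, transition), site 13 (G↔A, transition), site 14 (C↔U, transition), site 26 (U↔C, transition).
Of the 7 differences, 6 transitions and 1 transversion, so Ti/Tv = 6/1 = 6.000.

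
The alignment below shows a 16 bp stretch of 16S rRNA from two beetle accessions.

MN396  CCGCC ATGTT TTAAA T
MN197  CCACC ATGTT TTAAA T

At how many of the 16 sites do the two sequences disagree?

1

The sequences differ at position 3 (G/A).
That gives 1 mismatch out of 16 aligned sites, so the Hamming distance is 1.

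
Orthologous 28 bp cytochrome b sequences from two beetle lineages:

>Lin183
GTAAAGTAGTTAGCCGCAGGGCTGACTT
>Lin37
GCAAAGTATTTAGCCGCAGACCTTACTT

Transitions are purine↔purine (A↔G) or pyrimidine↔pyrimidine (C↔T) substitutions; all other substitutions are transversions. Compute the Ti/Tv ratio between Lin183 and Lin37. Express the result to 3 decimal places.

0.667

Differing sites — 2:T/C (Ti); 9:G/T (Tv); 20:G/A (Ti); 21:G/C (Tv); 24:G/T (Tv).
Of the 5 differences, 2 transitions and 3 transversions, so Ti/Tv = 2/3 = 0.667.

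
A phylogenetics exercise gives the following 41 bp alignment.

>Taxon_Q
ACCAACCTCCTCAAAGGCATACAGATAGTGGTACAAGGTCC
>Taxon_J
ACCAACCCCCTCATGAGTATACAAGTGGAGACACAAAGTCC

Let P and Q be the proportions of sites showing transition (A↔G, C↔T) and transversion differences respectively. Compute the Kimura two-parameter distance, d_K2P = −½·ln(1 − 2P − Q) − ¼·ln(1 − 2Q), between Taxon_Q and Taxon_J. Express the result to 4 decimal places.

0.4102

The sequences differ at positions 8 (T/C, transition), 14 (A/T, transversion), 15 (A/G, transition), 16 (G/A, transition), 18 (C/T, transition), 24 (G/A, transition), 25 (A/G, transition), 27 (A/G, transition), 29 (T/A, transversion), 31 (G/A, transition), 32 (T/C, transition), 37 (G/A, transition).
Of the 12 differences, 10 transitions and 2 transversions over 41 sites: P = 10/41 = 0.243902, Q = 2/41 = 0.048780.
d = −0.5·ln(0.463416) − 0.25·ln(0.902440) = −0.5·(-0.769130) − 0.25·(-0.102653) = 0.4102.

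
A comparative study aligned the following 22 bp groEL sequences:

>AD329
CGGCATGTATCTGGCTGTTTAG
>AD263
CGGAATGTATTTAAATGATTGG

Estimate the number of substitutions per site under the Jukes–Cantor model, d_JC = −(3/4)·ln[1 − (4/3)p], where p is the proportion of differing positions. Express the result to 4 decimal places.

0.4141

The sequences differ at positions 4 (C/A), 11 (C/T), 13 (G/A), 14 (G/A), 15 (C/A), 18 (T/A), 21 (A/G).
p = 7/22 = 0.318182.
d = −0.75 · ln(1 − (4/3)·0.318182) = −0.75 · ln(0.575757) = −0.75 · (-0.552070) = 0.4141.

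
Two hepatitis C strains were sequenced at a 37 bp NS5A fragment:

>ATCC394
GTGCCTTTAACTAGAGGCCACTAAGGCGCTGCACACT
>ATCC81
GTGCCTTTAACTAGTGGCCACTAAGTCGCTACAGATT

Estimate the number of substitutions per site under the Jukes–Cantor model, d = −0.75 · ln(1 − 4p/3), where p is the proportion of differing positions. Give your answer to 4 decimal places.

The sequences differ at positions 15 (A/T), 26 (G/T), 31 (G/A), 34 (C/G), 36 (C/T).
p = 5/37 = 0.135135.
d = −0.75 · ln(1 − (4/3)·0.135135) = −0.75 · ln(0.819820) = −0.75 · (-0.198670) = 0.1490.

0.1490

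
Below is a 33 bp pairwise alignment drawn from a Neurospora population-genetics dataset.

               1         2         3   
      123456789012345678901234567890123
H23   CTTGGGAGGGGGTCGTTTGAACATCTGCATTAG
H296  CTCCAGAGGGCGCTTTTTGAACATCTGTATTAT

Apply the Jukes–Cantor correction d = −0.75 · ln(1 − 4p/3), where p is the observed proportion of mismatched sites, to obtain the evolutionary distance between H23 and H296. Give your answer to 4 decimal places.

The sequences differ at positions 3 (T/C), 4 (G/C), 5 (G/A), 11 (G/C), 13 (T/C), 14 (C/T), 15 (G/T), 28 (C/T), 33 (G/T).
p = 9/33 = 0.272727.
d = −0.75 · ln(1 − (4/3)·0.272727) = −0.75 · ln(0.636364) = −0.75 · (-0.451985) = 0.3390.

0.3390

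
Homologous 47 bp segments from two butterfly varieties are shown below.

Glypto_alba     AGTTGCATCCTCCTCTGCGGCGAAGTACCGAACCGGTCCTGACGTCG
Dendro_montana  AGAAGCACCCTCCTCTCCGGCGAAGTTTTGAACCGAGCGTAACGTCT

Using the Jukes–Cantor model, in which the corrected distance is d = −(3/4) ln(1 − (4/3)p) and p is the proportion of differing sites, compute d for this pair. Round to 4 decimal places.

0.3121

Differing sites — 3:T/A; 4:T/A; 8:T/C; 17:G/C; 27:A/T; 28:C/T; 29:C/T; 36:G/A; 37:T/G; 39:C/G; 41:G/A; 47:G/T.
p = 12/47 = 0.255319.
d = −0.75 · ln(1 − (4/3)·0.255319) = −0.75 · ln(0.659575) = −0.75 · (-0.416160) = 0.3121.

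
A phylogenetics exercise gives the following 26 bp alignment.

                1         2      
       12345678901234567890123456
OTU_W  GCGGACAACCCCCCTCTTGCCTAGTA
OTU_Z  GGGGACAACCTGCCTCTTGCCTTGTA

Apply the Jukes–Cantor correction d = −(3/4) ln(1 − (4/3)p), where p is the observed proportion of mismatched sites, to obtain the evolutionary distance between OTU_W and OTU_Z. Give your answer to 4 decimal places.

0.1722

Mismatches occur at site 2 (C→G), site 11 (C→T), site 12 (C→G), site 23 (A→T).
p = 4/26 = 0.153846.
d = −0.75 · ln(1 − (4/3)·0.153846) = −0.75 · ln(0.794872) = −0.75 · (-0.229574) = 0.1722.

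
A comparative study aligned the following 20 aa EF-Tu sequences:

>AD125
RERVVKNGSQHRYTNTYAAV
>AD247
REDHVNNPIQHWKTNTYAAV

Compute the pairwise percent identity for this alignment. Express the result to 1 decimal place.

Differing sites — 3:R/D; 4:V/H; 6:K/N; 8:G/P; 9:S/I; 12:R/W; 13:Y/K.
13 of the 20 sites match, so the percent identity is 13/20 × 100 = 65.0%.

65.0%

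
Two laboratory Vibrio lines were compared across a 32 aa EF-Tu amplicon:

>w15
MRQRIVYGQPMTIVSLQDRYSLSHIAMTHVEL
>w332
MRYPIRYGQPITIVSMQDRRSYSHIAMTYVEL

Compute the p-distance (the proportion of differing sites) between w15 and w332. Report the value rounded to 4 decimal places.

Mismatches occur at site 3 (Q/Y), site 4 (R/P), site 6 (V/R), site 11 (M/I), site 16 (L/M), site 20 (Y/R), site 22 (L/Y), site 29 (H/Y).
There are 8 differences over 32 sites, so p = 8/32 = 0.2500.

0.2500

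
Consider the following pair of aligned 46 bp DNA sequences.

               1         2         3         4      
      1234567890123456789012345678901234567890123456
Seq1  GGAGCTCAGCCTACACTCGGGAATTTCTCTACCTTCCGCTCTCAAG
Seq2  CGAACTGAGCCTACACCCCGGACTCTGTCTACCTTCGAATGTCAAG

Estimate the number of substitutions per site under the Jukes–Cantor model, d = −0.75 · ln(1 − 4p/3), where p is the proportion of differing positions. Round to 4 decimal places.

Mismatches occur at site 1 (G↔C), site 4 (G↔A), site 7 (C↔G), site 17 (T↔C), site 19 (G↔C), site 23 (A↔C), site 25 (T↔C), site 27 (C↔G), site 37 (C↔G), site 38 (G↔A), site 39 (C↔A), site 41 (C↔G).
p = 12/46 = 0.260870.
d = −0.75 · ln(1 − (4/3)·0.260870) = −0.75 · ln(0.652173) = −0.75 · (-0.427445) = 0.3206.

0.3206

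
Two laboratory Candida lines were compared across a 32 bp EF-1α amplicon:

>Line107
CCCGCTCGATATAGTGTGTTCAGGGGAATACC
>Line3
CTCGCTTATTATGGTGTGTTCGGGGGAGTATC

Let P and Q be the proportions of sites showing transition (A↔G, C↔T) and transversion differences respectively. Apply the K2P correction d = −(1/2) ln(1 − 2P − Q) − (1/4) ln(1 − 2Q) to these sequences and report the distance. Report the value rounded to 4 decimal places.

0.3324

Differing sites — 2:C/T (Ti); 7:C/T (Ti); 8:G/A (Ti); 9:A/T (Tv); 13:A/G (Ti); 22:A/G (Ti); 28:A/G (Ti); 31:C/T (Ti).
Of the 8 differences, 7 transitions and 1 transversion over 32 sites: P = 7/32 = 0.218750, Q = 1/32 = 0.031250.
d = −0.5·ln(0.531250) − 0.25·ln(0.937500) = −0.5·(-0.632523) − 0.25·(-0.064539) = 0.3324.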